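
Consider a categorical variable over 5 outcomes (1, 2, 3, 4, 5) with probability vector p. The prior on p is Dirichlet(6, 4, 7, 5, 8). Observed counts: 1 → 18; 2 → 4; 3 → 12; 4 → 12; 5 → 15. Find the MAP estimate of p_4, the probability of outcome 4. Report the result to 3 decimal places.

The posterior is Dirichlet(αᵢ + nᵢ) = Dirichlet(24, 8, 19, 17, 23).
For a Dirichlet(a₁,…,a_K) with all aᵢ > 1, the mode has j-th component (aⱼ − 1)/(Σaᵢ − K).
Here Σaᵢ = 91 and K = 5, so p_4 = (17 − 1)/(91 − 5) = 16/86 ≈ 0.186.

MAP estimate: 0.186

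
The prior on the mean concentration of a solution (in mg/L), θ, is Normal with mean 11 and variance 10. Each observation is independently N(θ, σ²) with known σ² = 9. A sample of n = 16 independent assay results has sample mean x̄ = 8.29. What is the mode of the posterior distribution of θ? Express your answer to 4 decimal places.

n = 16, x̄ = 8.29.
For a Normal prior and Normal likelihood with known variance, the posterior is Normal; its mode equals its mean, the precision-weighted average.
Prior precision 1/σ₀² = 1/10 = 0.1; data precision n/σ² = 16/9.
θ̂ = (0.1·11 + (16/9)·8.29) / (0.1 + 16/9) = (7127/450)/(169/90) = 7127/845 ≈ 8.4343.

θ̂_MAP = 8.4343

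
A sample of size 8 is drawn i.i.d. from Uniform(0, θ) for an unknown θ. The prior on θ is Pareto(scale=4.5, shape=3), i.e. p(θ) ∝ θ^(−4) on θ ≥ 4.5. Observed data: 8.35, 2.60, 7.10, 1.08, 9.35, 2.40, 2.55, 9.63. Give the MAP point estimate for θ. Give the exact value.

θ̂_MAP = 9.63

The Uniform(0, θ) likelihood is θ^(−n) for θ ≥ max(xᵢ), zero otherwise. Here max(xᵢ) = 9.63.
Posterior ∝ θ^(−4) · θ^(−8) = θ^(−12) on θ ≥ max(4.5, 9.63) = 9.63.
This density is strictly decreasing in θ, so the posterior mode lies at the lower boundary of the support.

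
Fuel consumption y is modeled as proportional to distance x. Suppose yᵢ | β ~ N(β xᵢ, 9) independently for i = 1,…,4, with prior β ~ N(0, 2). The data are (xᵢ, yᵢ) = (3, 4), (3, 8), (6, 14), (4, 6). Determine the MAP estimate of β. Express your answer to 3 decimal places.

log p(β | y) = −Σ(yᵢ − βxᵢ)²/(2·9) − β²/(2·2) + const.
Setting the derivative to zero: Σxᵢ(yᵢ − βxᵢ)/9 − β/2 = 0, so β = Σxᵢyᵢ / (Σxᵢ² + σ²/τ²).
Σxᵢyᵢ = 3·4 + 3·8 + 6·14 + 4·6 = 144; Σxᵢ² = 70; σ²/τ² = 4.5.
β̂_MAP = 144 / (70 + 4.5) = 144/74.5 ≈ 1.933.

β̂_MAP = 1.933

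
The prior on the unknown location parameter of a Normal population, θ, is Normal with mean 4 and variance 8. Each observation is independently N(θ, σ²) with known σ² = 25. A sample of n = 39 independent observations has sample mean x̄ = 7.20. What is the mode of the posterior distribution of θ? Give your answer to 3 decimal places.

θ̂_MAP = 6.963

n = 39, x̄ = 7.20.
For a Normal prior and Normal likelihood with known variance, the posterior is Normal; its mode equals its mean, the precision-weighted average.
Prior precision 1/σ₀² = 1/8 = 0.125; data precision n/σ² = 39/25 = 1.56.
θ̂ = (0.125·4 + 1.56·7.2) / (0.125 + 1.56) = 11.732/1.685 = 11732/1685 ≈ 6.963.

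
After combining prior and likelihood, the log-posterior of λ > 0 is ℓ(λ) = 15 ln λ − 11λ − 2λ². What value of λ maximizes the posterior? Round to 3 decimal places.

ℓ'(λ) = 15/λ − 11 − 4λ. Setting this to zero and multiplying by λ: 4λ² + 11λ − 15 = 0.
λ = (−11 + √(11² + 4·4·15)) / (2·4) = (−11 + √361) / 8 = (−11 + 19)/8 = 1.
ℓ''(λ) = −15/λ² − 4 < 0, confirming a maximum.

λ̂_MAP = 1.000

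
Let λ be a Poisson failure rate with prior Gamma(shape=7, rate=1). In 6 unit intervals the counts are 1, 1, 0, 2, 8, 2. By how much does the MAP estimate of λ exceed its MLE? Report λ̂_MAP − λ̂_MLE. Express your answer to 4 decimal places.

MAP − MLE = 0.5238

Σxᵢ = 14. Posterior is Gamma(21, 7); MAP = (21−1)/7 = 20/7 ≈ 2.85714.
MLE = x̄ = 14/6 ≈ 2.33333.
Difference = 20/7 − 14/6 = 11/21 ≈ 0.5238.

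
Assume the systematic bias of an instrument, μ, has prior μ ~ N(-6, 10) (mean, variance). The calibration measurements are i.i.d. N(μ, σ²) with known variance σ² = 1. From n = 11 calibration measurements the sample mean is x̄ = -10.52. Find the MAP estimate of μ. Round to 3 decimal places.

n = 11, x̄ = -10.52.
For a Normal prior and Normal likelihood with known variance, the posterior is Normal; its mode equals its mean, the precision-weighted average.
Prior precision 1/σ₀² = 1/10 = 0.1; data precision n/σ² = 11/1 = 11.
μ̂ = (0.1·(-6) + 11·(-10.52)) / (0.1 + 11) = (-116.32)/11.1 = -5816/555 ≈ -10.479.

μ̂_MAP = -10.479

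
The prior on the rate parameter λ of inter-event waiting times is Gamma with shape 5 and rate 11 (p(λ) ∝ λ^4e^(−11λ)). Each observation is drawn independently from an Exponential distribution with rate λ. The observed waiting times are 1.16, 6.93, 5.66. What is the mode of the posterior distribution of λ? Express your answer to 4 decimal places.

λ̂_MAP = 0.2828

The Exponential(rate=λ) likelihood is ∝ λ^n e^(−λΣtᵢ). Here n = 3 and Σtᵢ = 1.16 + 6.93 + 5.66 = 13.75.
Posterior ∝ λ^4e^(−11λ) · λ^3e^(−13.75λ) = λ^7e^(−24.75λ), i.e. Gamma(8, 24.75).
Mode = (a−1)/b = 7/24.75 ≈ 0.2828.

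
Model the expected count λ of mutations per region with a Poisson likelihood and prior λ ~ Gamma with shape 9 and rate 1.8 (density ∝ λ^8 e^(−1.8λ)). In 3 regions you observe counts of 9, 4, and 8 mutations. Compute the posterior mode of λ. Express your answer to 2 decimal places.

λ̂_MAP = 6.04

Σxᵢ = 9+4+8 = 21, with n = 3.
Posterior ∝ λ^8e^(−1.8λ) · λ^21e^(−3λ) = λ^29e^(−4.8λ), i.e. Gamma(shape=30, rate=4.8).
The mode of a Gamma(a, b) with a ≥ 1 (shape–rate) is (a−1)/b = 29/4.8 ≈ 6.04.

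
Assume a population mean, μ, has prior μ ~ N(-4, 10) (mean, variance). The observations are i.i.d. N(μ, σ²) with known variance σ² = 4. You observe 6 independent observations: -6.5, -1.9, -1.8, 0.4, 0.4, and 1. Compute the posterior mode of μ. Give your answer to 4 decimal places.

n = 6; x̄ = ((-6.5) + (-1.9) + (-1.8) + 0.4 + 0.4 + 1)/6 = -8.4/6 = -1.4.
For a Normal prior and Normal likelihood with known variance, the posterior is Normal; its mode equals its mean, the precision-weighted average.
Prior precision 1/σ₀² = 1/10 = 0.1; data precision n/σ² = 6/4 = 1.5.
μ̂ = (0.1·(-4) + 1.5·(-1.4)) / (0.1 + 1.5) = (-2.5)/1.6 = -1.5625.

μ̂_MAP = -1.5625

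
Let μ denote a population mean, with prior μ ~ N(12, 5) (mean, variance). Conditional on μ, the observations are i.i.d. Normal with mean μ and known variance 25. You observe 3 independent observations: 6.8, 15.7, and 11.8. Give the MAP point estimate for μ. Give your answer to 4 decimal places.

n = 3; x̄ = (6.8 + 15.7 + 11.8)/3 = 34.3/3 = 343/30 ≈ 11.4333.
For a Normal prior and Normal likelihood with known variance, the posterior is Normal; its mode equals its mean, the precision-weighted average.
Prior precision 1/σ₀² = 1/5 = 0.2; data precision n/σ² = 3/25 = 0.12.
μ̂ = (0.2·12 + 0.12·(343/30)) / (0.2 + 0.12) = 3.772/0.32 = 11.7875.

μ̂_MAP = 11.7875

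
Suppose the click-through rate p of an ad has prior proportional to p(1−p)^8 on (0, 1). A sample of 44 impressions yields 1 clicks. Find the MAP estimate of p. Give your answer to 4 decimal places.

p̂_MAP = 0.0377

The prior density ∝ p(1−p)^8 is the kernel of Beta(2, 9).
Data: 1 success in 44 trials. The binomial likelihood contributes p(1−p)^43, so the posterior is Beta(2+1, 9+43) = Beta(3, 52).
For Beta(a, b) with a, b > 1 the mode is (a−1)/(a+b−2) = 2/53 ≈ 0.0377.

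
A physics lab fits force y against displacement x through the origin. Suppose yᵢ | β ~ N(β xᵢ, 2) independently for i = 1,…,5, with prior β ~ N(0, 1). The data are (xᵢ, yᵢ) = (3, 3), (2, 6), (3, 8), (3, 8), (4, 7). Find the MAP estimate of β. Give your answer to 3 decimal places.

β̂_MAP = 1.980

log p(β | y) = −Σ(yᵢ − βxᵢ)²/(2·2) − β²/(2·1) + const.
Setting the derivative to zero: Σxᵢ(yᵢ − βxᵢ)/2 − β/1 = 0, so β = Σxᵢyᵢ / (Σxᵢ² + σ²/τ²).
Σxᵢyᵢ = 3·3 + 2·6 + 3·8 + 3·8 + 4·7 = 97; Σxᵢ² = 47; σ²/τ² = 2.
β̂_MAP = 97 / (47 + 2) = 97/49 ≈ 1.980.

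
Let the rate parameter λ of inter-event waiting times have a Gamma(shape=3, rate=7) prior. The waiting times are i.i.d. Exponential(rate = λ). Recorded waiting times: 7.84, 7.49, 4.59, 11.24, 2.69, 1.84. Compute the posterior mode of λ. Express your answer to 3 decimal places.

λ̂_MAP = 0.187

The Exponential(rate=λ) likelihood is ∝ λ^n e^(−λΣtᵢ). Here n = 6 and Σtᵢ = 7.84 + 7.49 + 4.59 + 11.24 + 2.69 + 1.84 = 35.69.
Posterior ∝ λ^2e^(−7λ) · λ^6e^(−35.69λ) = λ^8e^(−42.69λ), i.e. Gamma(9, 42.69).
Mode = (a−1)/b = 8/42.69 ≈ 0.187.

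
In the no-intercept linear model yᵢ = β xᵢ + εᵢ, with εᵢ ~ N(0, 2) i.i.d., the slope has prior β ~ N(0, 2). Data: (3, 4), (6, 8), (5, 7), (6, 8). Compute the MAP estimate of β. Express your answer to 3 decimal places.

β̂_MAP = 1.336

log p(β | y) = −Σ(yᵢ − βxᵢ)²/(2·2) − β²/(2·2) + const.
Setting the derivative to zero: Σxᵢ(yᵢ − βxᵢ)/2 − β/2 = 0, so β = Σxᵢyᵢ / (Σxᵢ² + σ²/τ²).
Σxᵢyᵢ = 3·4 + 6·8 + 5·7 + 6·8 = 143; Σxᵢ² = 106; σ²/τ² = 1.
β̂_MAP = 143 / (106 + 1) = 143/107 ≈ 1.336.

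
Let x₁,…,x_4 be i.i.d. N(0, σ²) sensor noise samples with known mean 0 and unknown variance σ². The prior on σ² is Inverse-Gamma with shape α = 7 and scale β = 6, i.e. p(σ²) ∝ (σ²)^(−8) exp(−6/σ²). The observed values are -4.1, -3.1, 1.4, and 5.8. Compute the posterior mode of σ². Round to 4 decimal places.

Sum of squared deviations about the known mean: SS = (-4.1−0)² + (-3.1−0)² + (1.4−0)² + (5.8−0)² = 62.02.
The Normal likelihood contributes (σ²)^(−n/2) exp(−SS/(2σ²)), so the posterior is Inverse-Gamma(α + n/2, β + SS/2) = Inverse-Gamma(9, 37.01).
The mode of Inverse-Gamma(a, b) is b/(a+1) = 37.01/10 ≈ 3.7010.

σ̂²_MAP = 3.7010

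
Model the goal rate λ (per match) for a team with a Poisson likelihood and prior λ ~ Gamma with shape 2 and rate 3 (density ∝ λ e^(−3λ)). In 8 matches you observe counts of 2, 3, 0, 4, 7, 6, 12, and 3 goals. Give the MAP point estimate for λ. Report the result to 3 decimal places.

Σxᵢ = 2+3+0+4+7+6+12+3 = 37, with n = 8.
Posterior ∝ λe^(−3λ) · λ^37e^(−8λ) = λ^38e^(−11λ), i.e. Gamma(shape=39, rate=11).
The mode of a Gamma(a, b) with a ≥ 1 (shape–rate) is (a−1)/b = 38/11 ≈ 3.455.

λ̂_MAP = 3.455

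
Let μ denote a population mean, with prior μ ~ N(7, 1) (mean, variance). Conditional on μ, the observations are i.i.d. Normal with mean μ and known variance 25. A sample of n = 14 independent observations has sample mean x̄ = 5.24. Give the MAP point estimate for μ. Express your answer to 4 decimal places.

n = 14, x̄ = 5.24.
For a Normal prior and Normal likelihood with known variance, the posterior is Normal; its mode equals its mean, the precision-weighted average.
Prior precision 1/σ₀² = 1/1 = 1; data precision n/σ² = 14/25 = 0.56.
μ̂ = (1·7 + 0.56·5.24) / (1 + 0.56) = 9.9344/1.56 = 6209/975 ≈ 6.3682.

μ̂_MAP = 6.3682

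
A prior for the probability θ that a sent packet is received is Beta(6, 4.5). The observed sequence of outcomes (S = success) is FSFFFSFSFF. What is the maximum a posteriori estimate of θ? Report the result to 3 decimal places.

Prior: Beta(6, 4.5).
Data: 3 successes in 10 trials (from the sequence). The binomial likelihood contributes θ^3(1−θ)^7, so the posterior is Beta(6+3, 4.5+7) = Beta(9, 11.5).
For Beta(a, b) with a, b > 1 the mode is (a−1)/(a+b−2) = 8/18.5 ≈ 0.432.

θ̂_MAP = 0.432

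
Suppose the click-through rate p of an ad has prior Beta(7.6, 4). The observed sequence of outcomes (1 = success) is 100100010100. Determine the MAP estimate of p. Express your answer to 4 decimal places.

Prior: Beta(7.6, 4).
Data: 4 successes in 12 trials (from the sequence). The binomial likelihood contributes p^4(1−p)^8, so the posterior is Beta(7.6+4, 4+8) = Beta(11.6, 12).
For Beta(a, b) with a, b > 1 the mode is (a−1)/(a+b−2) = 10.6/21.6 ≈ 0.4907.

p̂_MAP = 0.4907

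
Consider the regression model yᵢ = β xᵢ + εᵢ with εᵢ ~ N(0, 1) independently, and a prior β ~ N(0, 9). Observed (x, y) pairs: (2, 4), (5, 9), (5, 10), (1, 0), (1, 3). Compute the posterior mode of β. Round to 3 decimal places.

β̂_MAP = 1.889

log p(β | y) = −Σ(yᵢ − βxᵢ)²/(2·1) − β²/(2·9) + const.
Setting the derivative to zero: Σxᵢ(yᵢ − βxᵢ)/1 − β/9 = 0, so β = Σxᵢyᵢ / (Σxᵢ² + σ²/τ²).
Σxᵢyᵢ = 2·4 + 5·9 + 5·10 + 1·0 + 1·3 = 106; Σxᵢ² = 56; σ²/τ² = 1/9.
β̂_MAP = 106 / (56 + 1/9) = 106/(505/9) = 954/505 ≈ 1.889.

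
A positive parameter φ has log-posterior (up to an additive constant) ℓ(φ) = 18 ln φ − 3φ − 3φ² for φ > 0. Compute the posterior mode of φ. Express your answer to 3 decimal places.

φ̂_MAP = 1.500

ℓ'(φ) = 18/φ − 3 − 6φ. Setting this to zero and multiplying by φ: 6φ² + 3φ − 18 = 0.
φ = (−3 + √(3² + 4·6·18)) / (2·6) = (−3 + √441) / 12 = (−3 + 21)/12 = 3/2.
ℓ''(φ) = −18/φ² − 6 < 0, confirming a maximum.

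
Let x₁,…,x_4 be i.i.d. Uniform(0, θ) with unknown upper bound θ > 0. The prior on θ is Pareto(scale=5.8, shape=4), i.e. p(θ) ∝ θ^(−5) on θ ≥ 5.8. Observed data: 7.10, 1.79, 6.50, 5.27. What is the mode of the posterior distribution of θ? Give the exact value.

θ̂_MAP = 7.10

The Uniform(0, θ) likelihood is θ^(−n) for θ ≥ max(xᵢ), zero otherwise. Here max(xᵢ) = 7.10.
Posterior ∝ θ^(−5) · θ^(−4) = θ^(−9) on θ ≥ max(5.8, 7.10) = 7.10.
This density is strictly decreasing in θ, so the posterior mode lies at the lower boundary of the support.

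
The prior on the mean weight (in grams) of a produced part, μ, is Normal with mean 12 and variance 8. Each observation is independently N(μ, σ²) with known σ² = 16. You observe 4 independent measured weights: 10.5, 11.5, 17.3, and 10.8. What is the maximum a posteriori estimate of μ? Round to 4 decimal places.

μ̂_MAP = 12.3500

n = 4; x̄ = (10.5 + 11.5 + 17.3 + 10.8)/4 = 50.1/4 = 12.525.
For a Normal prior and Normal likelihood with known variance, the posterior is Normal; its mode equals its mean, the precision-weighted average.
Prior precision 1/σ₀² = 1/8 = 0.125; data precision n/σ² = 4/16 = 0.25.
μ̂ = (0.125·12 + 0.25·12.525) / (0.125 + 0.25) = 4.63125/0.375 = 12.3500.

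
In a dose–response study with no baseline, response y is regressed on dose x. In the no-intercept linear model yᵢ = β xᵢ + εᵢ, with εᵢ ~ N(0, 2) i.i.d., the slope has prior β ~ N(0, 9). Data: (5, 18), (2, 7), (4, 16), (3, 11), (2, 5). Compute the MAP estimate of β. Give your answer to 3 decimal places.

log p(β | y) = −Σ(yᵢ − βxᵢ)²/(2·2) − β²/(2·9) + const.
Setting the derivative to zero: Σxᵢ(yᵢ − βxᵢ)/2 − β/9 = 0, so β = Σxᵢyᵢ / (Σxᵢ² + σ²/τ²).
Σxᵢyᵢ = 5·18 + 2·7 + 4·16 + 3·11 + 2·5 = 211; Σxᵢ² = 58; σ²/τ² = 2/9.
β̂_MAP = 211 / (58 + 2/9) = 211/(524/9) = 1899/524 ≈ 3.624.

β̂_MAP = 3.624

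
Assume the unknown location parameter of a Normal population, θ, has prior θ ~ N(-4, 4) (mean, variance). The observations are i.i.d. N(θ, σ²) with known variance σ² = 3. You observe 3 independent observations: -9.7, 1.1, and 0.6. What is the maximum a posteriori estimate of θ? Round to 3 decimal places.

n = 3; x̄ = ((-9.7) + 1.1 + 0.6)/3 = -8/3 = -8/3 ≈ -2.6667.
For a Normal prior and Normal likelihood with known variance, the posterior is Normal; its mode equals its mean, the precision-weighted average.
Prior precision 1/σ₀² = 1/4 = 0.25; data precision n/σ² = 3/3 = 1.
θ̂ = (0.25·(-4) + 1·(-8/3)) / (0.25 + 1) = (-11/3)/1.25 = -44/15 ≈ -2.933.

θ̂_MAP = -2.933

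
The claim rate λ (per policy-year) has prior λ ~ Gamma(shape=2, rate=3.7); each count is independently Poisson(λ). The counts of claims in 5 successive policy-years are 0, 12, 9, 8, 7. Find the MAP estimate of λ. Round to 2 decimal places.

λ̂_MAP = 4.25

Σxᵢ = 0+12+9+8+7 = 36, with n = 5.
Posterior ∝ λe^(−3.7λ) · λ^36e^(−5λ) = λ^37e^(−8.7λ), i.e. Gamma(shape=38, rate=8.7).
The mode of a Gamma(a, b) with a ≥ 1 (shape–rate) is (a−1)/b = 37/8.7 ≈ 4.25.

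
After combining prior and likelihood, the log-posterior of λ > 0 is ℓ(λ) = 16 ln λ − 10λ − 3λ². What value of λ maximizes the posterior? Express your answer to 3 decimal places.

ℓ'(λ) = 16/λ − 10 − 6λ. Setting this to zero and multiplying by λ: 6λ² + 10λ − 16 = 0.
λ = (−10 + √(10² + 4·6·16)) / (2·6) = (−10 + √484) / 12 = (−10 + 22)/12 = 1.
ℓ''(λ) = −16/λ² − 6 < 0, confirming a maximum.

λ̂_MAP = 1.000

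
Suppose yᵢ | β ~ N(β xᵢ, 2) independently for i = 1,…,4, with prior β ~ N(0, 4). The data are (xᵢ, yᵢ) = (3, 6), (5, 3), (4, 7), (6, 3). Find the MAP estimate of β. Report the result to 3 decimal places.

log p(β | y) = −Σ(yᵢ − βxᵢ)²/(2·2) − β²/(2·4) + const.
Setting the derivative to zero: Σxᵢ(yᵢ − βxᵢ)/2 − β/4 = 0, so β = Σxᵢyᵢ / (Σxᵢ² + σ²/τ²).
Σxᵢyᵢ = 3·6 + 5·3 + 4·7 + 6·3 = 79; Σxᵢ² = 86; σ²/τ² = 0.5.
β̂_MAP = 79 / (86 + 0.5) = 79/86.5 ≈ 0.913.

β̂_MAP = 0.913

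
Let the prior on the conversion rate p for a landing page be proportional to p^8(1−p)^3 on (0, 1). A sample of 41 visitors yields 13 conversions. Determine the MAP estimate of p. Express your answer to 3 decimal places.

The prior density ∝ p^8(1−p)^3 is the kernel of Beta(9, 4).
Data: 13 successes in 41 trials. The binomial likelihood contributes p^13(1−p)^28, so the posterior is Beta(9+13, 4+28) = Beta(22, 32).
For Beta(a, b) with a, b > 1 the mode is (a−1)/(a+b−2) = 21/52 ≈ 0.404.

p̂_MAP = 0.404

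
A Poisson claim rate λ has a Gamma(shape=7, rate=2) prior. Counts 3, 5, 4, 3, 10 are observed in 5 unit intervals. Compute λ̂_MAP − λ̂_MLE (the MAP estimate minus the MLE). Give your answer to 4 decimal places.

MAP − MLE = -0.5714

Σxᵢ = 25. Posterior is Gamma(32, 7); MAP = (32−1)/7 = 31/7 ≈ 4.42857.
MLE = x̄ = 25/5 ≈ 5.00000.
Difference = 31/7 − 25/5 = -4/7 ≈ -0.5714.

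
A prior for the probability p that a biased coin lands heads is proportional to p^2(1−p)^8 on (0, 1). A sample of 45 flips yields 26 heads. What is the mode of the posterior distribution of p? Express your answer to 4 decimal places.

p̂_MAP = 0.5091

The prior density ∝ p^2(1−p)^8 is the kernel of Beta(3, 9).
Data: 26 successes in 45 trials. The binomial likelihood contributes p^26(1−p)^19, so the posterior is Beta(3+26, 9+19) = Beta(29, 28).
For Beta(a, b) with a, b > 1 the mode is (a−1)/(a+b−2) = 28/55 ≈ 0.5091.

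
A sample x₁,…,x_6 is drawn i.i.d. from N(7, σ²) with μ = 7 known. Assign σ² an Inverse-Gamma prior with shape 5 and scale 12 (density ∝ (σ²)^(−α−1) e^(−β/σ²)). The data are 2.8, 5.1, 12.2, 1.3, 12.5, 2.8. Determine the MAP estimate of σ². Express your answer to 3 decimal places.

σ̂²_MAP = 8.482

Sum of squared deviations about the known mean: SS = (2.8−7)² + (5.1−7)² + (12.2−7)² + (1.3−7)² + (12.5−7)² + (2.8−7)² = 128.67.
The Normal likelihood contributes (σ²)^(−n/2) exp(−SS/(2σ²)), so the posterior is Inverse-Gamma(α + n/2, β + SS/2) = Inverse-Gamma(8, 76.335).
The mode of Inverse-Gamma(a, b) is b/(a+1) = 76.335/9 ≈ 8.482.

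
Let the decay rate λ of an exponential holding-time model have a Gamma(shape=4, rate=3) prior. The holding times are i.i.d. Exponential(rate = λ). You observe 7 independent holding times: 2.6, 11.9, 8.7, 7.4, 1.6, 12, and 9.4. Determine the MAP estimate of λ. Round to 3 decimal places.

λ̂_MAP = 0.177

The Exponential(rate=λ) likelihood is ∝ λ^n e^(−λΣtᵢ). Here n = 7 and Σtᵢ = 2.6 + 11.9 + 8.7 + 7.4 + 1.6 + 12 + 9.4 = 53.6.
Posterior ∝ λ^3e^(−3λ) · λ^7e^(−53.6λ) = λ^10e^(−56.6λ), i.e. Gamma(11, 56.6).
Mode = (a−1)/b = 10/56.6 ≈ 0.177.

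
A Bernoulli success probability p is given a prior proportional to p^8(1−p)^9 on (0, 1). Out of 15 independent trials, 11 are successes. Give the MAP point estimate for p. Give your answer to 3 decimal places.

The prior density ∝ p^8(1−p)^9 is the kernel of Beta(9, 10).
Data: 11 successes in 15 trials. The binomial likelihood contributes p^11(1−p)^4, so the posterior is Beta(9+11, 10+4) = Beta(20, 14).
For Beta(a, b) with a, b > 1 the mode is (a−1)/(a+b−2) = 19/32 ≈ 0.594.

p̂_MAP = 0.594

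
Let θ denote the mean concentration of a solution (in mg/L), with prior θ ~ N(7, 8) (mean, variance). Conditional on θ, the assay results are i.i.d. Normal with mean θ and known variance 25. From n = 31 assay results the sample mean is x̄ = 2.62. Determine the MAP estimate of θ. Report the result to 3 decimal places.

θ̂_MAP = 3.021

n = 31, x̄ = 2.62.
For a Normal prior and Normal likelihood with known variance, the posterior is Normal; its mode equals its mean, the precision-weighted average.
Prior precision 1/σ₀² = 1/8 = 0.125; data precision n/σ² = 31/25 = 1.24.
θ̂ = (0.125·7 + 1.24·2.62) / (0.125 + 1.24) = 4.1238/1.365 = 6873/2275 ≈ 3.021.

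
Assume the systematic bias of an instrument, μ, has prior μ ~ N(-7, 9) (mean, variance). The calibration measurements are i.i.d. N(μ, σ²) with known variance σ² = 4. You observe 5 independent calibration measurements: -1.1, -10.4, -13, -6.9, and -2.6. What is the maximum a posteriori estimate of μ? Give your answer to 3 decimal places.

n = 5; x̄ = ((-1.1) + (-10.4) + (-13) + (-6.9) + (-2.6))/5 = -34/5 = -6.8.
For a Normal prior and Normal likelihood with known variance, the posterior is Normal; its mode equals its mean, the precision-weighted average.
Prior precision 1/σ₀² = 1/9; data precision n/σ² = 5/4 = 1.25.
μ̂ = ((1/9)·(-7) + 1.25·(-6.8)) / (1/9 + 1.25) = (-167/18)/(49/36) = -334/49 ≈ -6.816.

μ̂_MAP = -6.816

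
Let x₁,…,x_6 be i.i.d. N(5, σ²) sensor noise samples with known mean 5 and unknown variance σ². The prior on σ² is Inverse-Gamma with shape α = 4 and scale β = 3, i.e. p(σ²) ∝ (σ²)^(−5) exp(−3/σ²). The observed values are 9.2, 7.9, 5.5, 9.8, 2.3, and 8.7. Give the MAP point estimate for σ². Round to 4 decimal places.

Sum of squared deviations about the known mean: SS = (9.2−5)² + (7.9−5)² + (5.5−5)² + (9.8−5)² + (2.3−5)² + (8.7−5)² = 70.32.
The Normal likelihood contributes (σ²)^(−n/2) exp(−SS/(2σ²)), so the posterior is Inverse-Gamma(α + n/2, β + SS/2) = Inverse-Gamma(7, 38.16).
The mode of Inverse-Gamma(a, b) is b/(a+1) = 38.16/8 ≈ 4.7700.

σ̂²_MAP = 4.7700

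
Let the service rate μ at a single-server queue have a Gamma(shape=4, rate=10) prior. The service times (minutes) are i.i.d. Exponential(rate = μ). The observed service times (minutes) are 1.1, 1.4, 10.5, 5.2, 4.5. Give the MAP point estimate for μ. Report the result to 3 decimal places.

The Exponential(rate=μ) likelihood is ∝ μ^n e^(−μΣtᵢ). Here n = 5 and Σtᵢ = 1.1 + 1.4 + 10.5 + 5.2 + 4.5 = 22.7.
Posterior ∝ μ^3e^(−10μ) · μ^5e^(−22.7μ) = μ^8e^(−32.7μ), i.e. Gamma(9, 32.7).
Mode = (a−1)/b = 8/32.7 ≈ 0.245.

μ̂_MAP = 0.245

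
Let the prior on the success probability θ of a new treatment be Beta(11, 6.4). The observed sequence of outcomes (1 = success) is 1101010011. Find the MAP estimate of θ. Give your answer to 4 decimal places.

Prior: Beta(11, 6.4).
Data: 6 successes in 10 trials (from the sequence). The binomial likelihood contributes θ^6(1−θ)^4, so the posterior is Beta(11+6, 6.4+4) = Beta(17, 10.4).
For Beta(a, b) with a, b > 1 the mode is (a−1)/(a+b−2) = 16/25.4 ≈ 0.6299.

θ̂_MAP = 0.6299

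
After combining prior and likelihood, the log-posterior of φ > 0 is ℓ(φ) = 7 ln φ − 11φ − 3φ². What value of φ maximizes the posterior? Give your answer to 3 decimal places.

ℓ'(φ) = 7/φ − 11 − 6φ. Setting this to zero and multiplying by φ: 6φ² + 11φ − 7 = 0.
φ = (−11 + √(11² + 4·6·7)) / (2·6) = (−11 + √289) / 12 = (−11 + 17)/12 = 1/2.
ℓ''(φ) = −7/φ² − 6 < 0, confirming a maximum.

φ̂_MAP = 0.500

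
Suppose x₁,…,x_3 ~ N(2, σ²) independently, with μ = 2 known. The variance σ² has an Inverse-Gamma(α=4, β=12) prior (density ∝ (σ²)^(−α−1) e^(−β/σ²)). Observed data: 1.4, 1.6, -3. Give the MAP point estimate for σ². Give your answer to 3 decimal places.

σ̂²_MAP = 3.809

Sum of squared deviations about the known mean: SS = (1.4−2)² + (1.6−2)² + (-3−2)² = 25.52.
The Normal likelihood contributes (σ²)^(−n/2) exp(−SS/(2σ²)), so the posterior is Inverse-Gamma(α + n/2, β + SS/2) = Inverse-Gamma(5.5, 24.76).
The mode of Inverse-Gamma(a, b) is b/(a+1) = 24.76/6.5 ≈ 3.809.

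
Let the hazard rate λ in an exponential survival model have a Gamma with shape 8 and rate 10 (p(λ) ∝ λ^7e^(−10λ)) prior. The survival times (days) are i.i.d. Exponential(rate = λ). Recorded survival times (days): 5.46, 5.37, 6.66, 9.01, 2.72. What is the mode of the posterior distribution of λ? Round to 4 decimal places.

The Exponential(rate=λ) likelihood is ∝ λ^n e^(−λΣtᵢ). Here n = 5 and Σtᵢ = 5.46 + 5.37 + 6.66 + 9.01 + 2.72 = 29.22.
Posterior ∝ λ^7e^(−10λ) · λ^5e^(−29.22λ) = λ^12e^(−39.22λ), i.e. Gamma(13, 39.22).
Mode = (a−1)/b = 12/39.22 ≈ 0.3060.

λ̂_MAP = 0.3060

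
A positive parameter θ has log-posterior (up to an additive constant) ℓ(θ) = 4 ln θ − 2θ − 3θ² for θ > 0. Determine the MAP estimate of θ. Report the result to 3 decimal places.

θ̂_MAP = 0.667

ℓ'(θ) = 4/θ − 2 − 6θ. Setting this to zero and multiplying by θ: 6θ² + 2θ − 4 = 0.
θ = (−2 + √(2² + 4·6·4)) / (2·6) = (−2 + √100) / 12 = (−2 + 10)/12 = 2/3.
ℓ''(θ) = −4/θ² − 6 < 0, confirming a maximum.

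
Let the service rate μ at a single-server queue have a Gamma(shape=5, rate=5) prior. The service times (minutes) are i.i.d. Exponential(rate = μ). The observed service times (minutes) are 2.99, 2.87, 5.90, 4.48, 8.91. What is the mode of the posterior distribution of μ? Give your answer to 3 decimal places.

The Exponential(rate=μ) likelihood is ∝ μ^n e^(−μΣtᵢ). Here n = 5 and Σtᵢ = 2.99 + 2.87 + 5.90 + 4.48 + 8.91 = 25.15.
Posterior ∝ μ^4e^(−5μ) · μ^5e^(−25.15μ) = μ^9e^(−30.15μ), i.e. Gamma(10, 30.15).
Mode = (a−1)/b = 9/30.15 ≈ 0.299.

μ̂_MAP = 0.299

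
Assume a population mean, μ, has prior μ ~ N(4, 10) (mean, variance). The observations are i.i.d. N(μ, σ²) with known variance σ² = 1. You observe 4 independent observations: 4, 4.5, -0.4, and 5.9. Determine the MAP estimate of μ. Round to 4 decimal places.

μ̂_MAP = 3.5122

n = 4; x̄ = (4 + 4.5 + (-0.4) + 5.9)/4 = 14/4 = 3.5.
For a Normal prior and Normal likelihood with known variance, the posterior is Normal; its mode equals its mean, the precision-weighted average.
Prior precision 1/σ₀² = 1/10 = 0.1; data precision n/σ² = 4/1 = 4.
μ̂ = (0.1·4 + 4·3.5) / (0.1 + 4) = 14.4/4.1 = 144/41 ≈ 3.5122.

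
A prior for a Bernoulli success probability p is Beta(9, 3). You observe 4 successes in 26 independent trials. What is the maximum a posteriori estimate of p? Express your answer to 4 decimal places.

Prior: Beta(9, 3).
Data: 4 successes in 26 trials. The binomial likelihood contributes p^4(1−p)^22, so the posterior is Beta(9+4, 3+22) = Beta(13, 25).
For Beta(a, b) with a, b > 1 the mode is (a−1)/(a+b−2) = 12/36 ≈ 0.3333.

p̂_MAP = 0.3333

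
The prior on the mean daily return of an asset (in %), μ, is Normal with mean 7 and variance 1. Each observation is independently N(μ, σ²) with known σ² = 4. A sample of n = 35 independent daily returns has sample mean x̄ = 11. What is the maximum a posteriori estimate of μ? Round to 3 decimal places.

μ̂_MAP = 10.590

n = 35, x̄ = 11.
For a Normal prior and Normal likelihood with known variance, the posterior is Normal; its mode equals its mean, the precision-weighted average.
Prior precision 1/σ₀² = 1/1 = 1; data precision n/σ² = 35/4 = 8.75.
μ̂ = (1·7 + 8.75·11) / (1 + 8.75) = 103.25/9.75 = 413/39 ≈ 10.590.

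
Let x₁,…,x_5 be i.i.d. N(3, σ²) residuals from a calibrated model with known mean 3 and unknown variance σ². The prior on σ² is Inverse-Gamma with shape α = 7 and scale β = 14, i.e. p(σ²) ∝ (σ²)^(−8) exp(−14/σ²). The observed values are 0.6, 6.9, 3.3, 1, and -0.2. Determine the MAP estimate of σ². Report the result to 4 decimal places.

σ̂²_MAP = 3.0143

Sum of squared deviations about the known mean: SS = (0.6−3)² + (6.9−3)² + (3.3−3)² + (1−3)² + (-0.2−3)² = 35.3.
The Normal likelihood contributes (σ²)^(−n/2) exp(−SS/(2σ²)), so the posterior is Inverse-Gamma(α + n/2, β + SS/2) = Inverse-Gamma(9.5, 31.65).
The mode of Inverse-Gamma(a, b) is b/(a+1) = 31.65/10.5 ≈ 3.0143.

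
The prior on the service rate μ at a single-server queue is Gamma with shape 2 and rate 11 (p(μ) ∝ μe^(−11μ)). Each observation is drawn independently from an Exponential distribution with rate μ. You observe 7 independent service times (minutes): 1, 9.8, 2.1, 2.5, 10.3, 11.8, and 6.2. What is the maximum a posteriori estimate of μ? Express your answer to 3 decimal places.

μ̂_MAP = 0.146

The Exponential(rate=μ) likelihood is ∝ μ^n e^(−μΣtᵢ). Here n = 7 and Σtᵢ = 1 + 9.8 + 2.1 + 2.5 + 10.3 + 11.8 + 6.2 = 43.7.
Posterior ∝ μe^(−11μ) · μ^7e^(−43.7μ) = μ^8e^(−54.7μ), i.e. Gamma(9, 54.7).
Mode = (a−1)/b = 8/54.7 ≈ 0.146.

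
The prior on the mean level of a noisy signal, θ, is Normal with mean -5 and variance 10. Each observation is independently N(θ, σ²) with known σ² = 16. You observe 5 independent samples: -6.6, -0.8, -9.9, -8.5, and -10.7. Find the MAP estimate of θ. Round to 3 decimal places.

θ̂_MAP = -6.742

n = 5; x̄ = ((-6.6) + (-0.8) + (-9.9) + (-8.5) + (-10.7))/5 = -36.5/5 = -7.3.
For a Normal prior and Normal likelihood with known variance, the posterior is Normal; its mode equals its mean, the precision-weighted average.
Prior precision 1/σ₀² = 1/10 = 0.1; data precision n/σ² = 5/16 = 0.3125.
θ̂ = (0.1·(-5) + 0.3125·(-7.3)) / (0.1 + 0.3125) = (-2.78125)/0.4125 = -445/66 ≈ -6.742.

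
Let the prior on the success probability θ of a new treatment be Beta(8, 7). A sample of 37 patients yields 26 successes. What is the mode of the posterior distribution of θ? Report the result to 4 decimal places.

Prior: Beta(8, 7).
Data: 26 successes in 37 trials. The binomial likelihood contributes θ^26(1−θ)^11, so the posterior is Beta(8+26, 7+11) = Beta(34, 18).
For Beta(a, b) with a, b > 1 the mode is (a−1)/(a+b−2) = 33/50 ≈ 0.6600.

θ̂_MAP = 0.6600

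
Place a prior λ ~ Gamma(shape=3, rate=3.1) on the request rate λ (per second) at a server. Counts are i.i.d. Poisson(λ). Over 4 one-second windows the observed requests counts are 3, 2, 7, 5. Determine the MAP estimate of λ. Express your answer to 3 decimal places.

λ̂_MAP = 2.676

Σxᵢ = 3+2+7+5 = 17, with n = 4.
Posterior ∝ λ^2e^(−3.1λ) · λ^17e^(−4λ) = λ^19e^(−7.1λ), i.e. Gamma(shape=20, rate=7.1).
The mode of a Gamma(a, b) with a ≥ 1 (shape–rate) is (a−1)/b = 19/7.1 ≈ 2.676.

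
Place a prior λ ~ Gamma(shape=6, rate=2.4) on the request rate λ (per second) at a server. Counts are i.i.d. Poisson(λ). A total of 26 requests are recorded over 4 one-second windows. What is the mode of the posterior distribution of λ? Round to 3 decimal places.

λ̂_MAP = 4.844

Σxᵢ = 26, n = 4.
Posterior ∝ λ^5e^(−2.4λ) · λ^26e^(−4λ) = λ^31e^(−6.4λ), i.e. Gamma(shape=32, rate=6.4).
The mode of a Gamma(a, b) with a ≥ 1 (shape–rate) is (a−1)/b = 31/6.4 ≈ 4.844.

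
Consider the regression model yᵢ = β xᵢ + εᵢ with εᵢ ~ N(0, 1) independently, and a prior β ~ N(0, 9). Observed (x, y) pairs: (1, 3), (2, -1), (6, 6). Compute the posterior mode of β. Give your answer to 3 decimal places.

β̂_MAP = 0.900

log p(β | y) = −Σ(yᵢ − βxᵢ)²/(2·1) − β²/(2·9) + const.
Setting the derivative to zero: Σxᵢ(yᵢ − βxᵢ)/1 − β/9 = 0, so β = Σxᵢyᵢ / (Σxᵢ² + σ²/τ²).
Σxᵢyᵢ = 1·3 + 2·(-1) + 6·6 = 37; Σxᵢ² = 41; σ²/τ² = 1/9.
β̂_MAP = 37 / (41 + 1/9) = 37/(370/9) = 9/10 ≈ 0.900.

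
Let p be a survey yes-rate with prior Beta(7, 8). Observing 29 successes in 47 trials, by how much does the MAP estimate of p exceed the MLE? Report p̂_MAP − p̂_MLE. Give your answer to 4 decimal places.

Posterior is Beta(36, 26); MAP = (36−1)/(62−2) = 35/60 ≈ 0.58333.
MLE ignores the prior: p̂_MLE = k/n = 29/47 ≈ 0.61702.
Difference = 35/60 − 29/47 = -19/564 ≈ -0.0337.

MAP − MLE = -0.0337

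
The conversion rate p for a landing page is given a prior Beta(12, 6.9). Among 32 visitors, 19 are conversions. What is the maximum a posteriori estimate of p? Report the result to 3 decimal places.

p̂_MAP = 0.613

Prior: Beta(12, 6.9).
Data: 19 successes in 32 trials. The binomial likelihood contributes p^19(1−p)^13, so the posterior is Beta(12+19, 6.9+13) = Beta(31, 19.9).
For Beta(a, b) with a, b > 1 the mode is (a−1)/(a+b−2) = 30/48.9 ≈ 0.613.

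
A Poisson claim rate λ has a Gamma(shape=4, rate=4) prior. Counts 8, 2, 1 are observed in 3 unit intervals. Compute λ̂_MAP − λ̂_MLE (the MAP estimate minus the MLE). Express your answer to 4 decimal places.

Σxᵢ = 11. Posterior is Gamma(15, 7); MAP = (15−1)/7 = 14/7 ≈ 2.00000.
MLE = x̄ = 11/3 ≈ 3.66667.
Difference = 14/7 − 11/3 = -5/3 ≈ -1.6667.

MAP − MLE = -1.6667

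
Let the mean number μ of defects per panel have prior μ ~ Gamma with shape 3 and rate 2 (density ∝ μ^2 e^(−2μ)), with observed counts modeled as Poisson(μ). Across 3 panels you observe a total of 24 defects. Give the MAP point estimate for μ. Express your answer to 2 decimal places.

Σxᵢ = 24, n = 3.
Posterior ∝ μ^2e^(−2μ) · μ^24e^(−3μ) = μ^26e^(−5μ), i.e. Gamma(shape=27, rate=5).
The mode of a Gamma(a, b) with a ≥ 1 (shape–rate) is (a−1)/b = 26/5 ≈ 5.20.

μ̂_MAP = 5.20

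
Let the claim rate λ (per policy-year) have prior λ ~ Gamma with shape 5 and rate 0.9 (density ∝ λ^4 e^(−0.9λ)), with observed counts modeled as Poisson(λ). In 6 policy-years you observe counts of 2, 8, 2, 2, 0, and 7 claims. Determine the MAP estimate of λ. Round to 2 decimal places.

Σxᵢ = 2+8+2+2+0+7 = 21, with n = 6.
Posterior ∝ λ^4e^(−0.9λ) · λ^21e^(−6λ) = λ^25e^(−6.9λ), i.e. Gamma(shape=26, rate=6.9).
The mode of a Gamma(a, b) with a ≥ 1 (shape–rate) is (a−1)/b = 25/6.9 ≈ 3.62.

λ̂_MAP = 3.62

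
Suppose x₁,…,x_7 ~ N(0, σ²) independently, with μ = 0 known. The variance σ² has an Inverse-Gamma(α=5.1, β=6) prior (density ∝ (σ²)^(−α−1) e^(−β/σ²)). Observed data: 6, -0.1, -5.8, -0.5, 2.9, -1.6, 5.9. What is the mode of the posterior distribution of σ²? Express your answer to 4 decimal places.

σ̂²_MAP = 6.6500

Sum of squared deviations about the known mean: SS = (6−0)² + (-0.1−0)² + (-5.8−0)² + (-0.5−0)² + (2.9−0)² + (-1.6−0)² + (5.9−0)² = 115.68.
The Normal likelihood contributes (σ²)^(−n/2) exp(−SS/(2σ²)), so the posterior is Inverse-Gamma(α + n/2, β + SS/2) = Inverse-Gamma(8.6, 63.84).
The mode of Inverse-Gamma(a, b) is b/(a+1) = 63.84/9.6 ≈ 6.6500.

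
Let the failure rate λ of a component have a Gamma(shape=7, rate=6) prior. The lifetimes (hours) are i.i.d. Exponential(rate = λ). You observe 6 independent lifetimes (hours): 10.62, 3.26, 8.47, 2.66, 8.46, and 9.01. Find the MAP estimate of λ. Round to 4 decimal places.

The Exponential(rate=λ) likelihood is ∝ λ^n e^(−λΣtᵢ). Here n = 6 and Σtᵢ = 10.62 + 3.26 + 8.47 + 2.66 + 8.46 + 9.01 = 42.48.
Posterior ∝ λ^6e^(−6λ) · λ^6e^(−42.48λ) = λ^12e^(−48.48λ), i.e. Gamma(13, 48.48).
Mode = (a−1)/b = 12/48.48 ≈ 0.2475.

λ̂_MAP = 0.2475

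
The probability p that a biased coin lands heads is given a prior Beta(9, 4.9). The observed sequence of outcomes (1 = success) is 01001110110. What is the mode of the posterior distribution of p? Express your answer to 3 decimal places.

Prior: Beta(9, 4.9).
Data: 6 successes in 11 trials (from the sequence). The binomial likelihood contributes p^6(1−p)^5, so the posterior is Beta(9+6, 4.9+5) = Beta(15, 9.9).
For Beta(a, b) with a, b > 1 the mode is (a−1)/(a+b−2) = 14/22.9 ≈ 0.611.

p̂_MAP = 0.611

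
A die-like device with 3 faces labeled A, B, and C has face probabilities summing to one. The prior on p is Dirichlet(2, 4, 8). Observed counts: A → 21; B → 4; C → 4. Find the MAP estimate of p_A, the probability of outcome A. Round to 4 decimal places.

The posterior is Dirichlet(αᵢ + nᵢ) = Dirichlet(23, 8, 12).
For a Dirichlet(a₁,…,a_K) with all aᵢ > 1, the mode has j-th component (aⱼ − 1)/(Σaᵢ − K).
Here Σaᵢ = 43 and K = 3, so p_A = (23 − 1)/(43 − 3) = 22/40 ≈ 0.5500.

MAP estimate of p_A = 0.5500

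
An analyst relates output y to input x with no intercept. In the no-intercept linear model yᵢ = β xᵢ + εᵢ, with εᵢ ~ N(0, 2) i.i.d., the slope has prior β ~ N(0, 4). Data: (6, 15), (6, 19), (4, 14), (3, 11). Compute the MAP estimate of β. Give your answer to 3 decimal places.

log p(β | y) = −Σ(yᵢ − βxᵢ)²/(2·2) − β²/(2·4) + const.
Setting the derivative to zero: Σxᵢ(yᵢ − βxᵢ)/2 − β/4 = 0, so β = Σxᵢyᵢ / (Σxᵢ² + σ²/τ²).
Σxᵢyᵢ = 6·15 + 6·19 + 4·14 + 3·11 = 293; Σxᵢ² = 97; σ²/τ² = 0.5.
β̂_MAP = 293 / (97 + 0.5) = 293/97.5 ≈ 3.005.

β̂_MAP = 3.005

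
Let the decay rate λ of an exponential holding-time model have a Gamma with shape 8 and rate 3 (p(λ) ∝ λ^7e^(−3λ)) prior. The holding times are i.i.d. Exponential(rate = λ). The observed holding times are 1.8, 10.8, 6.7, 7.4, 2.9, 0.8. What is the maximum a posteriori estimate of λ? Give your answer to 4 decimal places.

λ̂_MAP = 0.3892

The Exponential(rate=λ) likelihood is ∝ λ^n e^(−λΣtᵢ). Here n = 6 and Σtᵢ = 1.8 + 10.8 + 6.7 + 7.4 + 2.9 + 0.8 = 30.4.
Posterior ∝ λ^7e^(−3λ) · λ^6e^(−30.4λ) = λ^13e^(−33.4λ), i.e. Gamma(14, 33.4).
Mode = (a−1)/b = 13/33.4 ≈ 0.3892.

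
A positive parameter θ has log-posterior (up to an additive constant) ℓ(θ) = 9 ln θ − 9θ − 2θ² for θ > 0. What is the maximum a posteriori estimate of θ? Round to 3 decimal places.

θ̂_MAP = 0.750

ℓ'(θ) = 9/θ − 9 − 4θ. Setting this to zero and multiplying by θ: 4θ² + 9θ − 9 = 0.
θ = (−9 + √(9² + 4·4·9)) / (2·4) = (−9 + √225) / 8 = (−9 + 15)/8 = 3/4.
ℓ''(θ) = −9/θ² − 4 < 0, confirming a maximum.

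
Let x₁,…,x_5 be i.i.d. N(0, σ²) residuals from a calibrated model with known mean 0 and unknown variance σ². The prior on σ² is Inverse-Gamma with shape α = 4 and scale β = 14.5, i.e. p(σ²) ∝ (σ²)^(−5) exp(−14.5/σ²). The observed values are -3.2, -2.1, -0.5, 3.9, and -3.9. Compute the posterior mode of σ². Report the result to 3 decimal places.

Sum of squared deviations about the known mean: SS = (-3.2−0)² + (-2.1−0)² + (-0.5−0)² + (3.9−0)² + (-3.9−0)² = 45.32.
The Normal likelihood contributes (σ²)^(−n/2) exp(−SS/(2σ²)), so the posterior is Inverse-Gamma(α + n/2, β + SS/2) = Inverse-Gamma(6.5, 37.16).
The mode of Inverse-Gamma(a, b) is b/(a+1) = 37.16/7.5 ≈ 4.955.

σ̂²_MAP = 4.955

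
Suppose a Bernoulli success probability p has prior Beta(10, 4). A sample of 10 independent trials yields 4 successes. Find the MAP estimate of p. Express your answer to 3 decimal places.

p̂_MAP = 0.591

Prior: Beta(10, 4).
Data: 4 successes in 10 trials. The binomial likelihood contributes p^4(1−p)^6, so the posterior is Beta(10+4, 4+6) = Beta(14, 10).
For Beta(a, b) with a, b > 1 the mode is (a−1)/(a+b−2) = 13/22 ≈ 0.591.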